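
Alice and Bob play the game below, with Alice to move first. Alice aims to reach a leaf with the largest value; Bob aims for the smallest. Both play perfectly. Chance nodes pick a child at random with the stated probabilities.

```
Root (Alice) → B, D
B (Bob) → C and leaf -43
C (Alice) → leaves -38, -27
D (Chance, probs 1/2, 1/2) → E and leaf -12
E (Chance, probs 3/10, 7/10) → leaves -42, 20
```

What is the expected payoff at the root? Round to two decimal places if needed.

-5.3

C (Alice): max(-38, -27) = -27
B (Bob): min(-27, -43) = -43
E (Chance): 3/10·-42 + 7/10·20 = 1.4
D (Chance): 1/2·1.4 + 1/2·-12 = -5.3
Root (Alice): max(-43, -5.3) = -5.3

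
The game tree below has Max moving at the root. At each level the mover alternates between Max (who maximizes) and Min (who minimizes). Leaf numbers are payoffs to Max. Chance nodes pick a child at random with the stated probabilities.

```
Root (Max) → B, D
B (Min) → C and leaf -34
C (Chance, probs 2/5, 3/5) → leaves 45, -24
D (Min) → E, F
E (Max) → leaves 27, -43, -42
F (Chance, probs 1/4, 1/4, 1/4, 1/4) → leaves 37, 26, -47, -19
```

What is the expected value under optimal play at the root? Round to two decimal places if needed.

-0.75

C (Chance): 2/5·45 + 3/5·-24 = 3.6
B (Min): min(3.6, -34) = -34
E (Max): max(27, -43, -42) = 27
F (Chance): 1/4·37 + 1/4·26 + 1/4·-47 + 1/4·-19 = -0.75
D (Min): min(27, -0.75) = -0.75
Root (Max): max(-34, -0.75) = -0.75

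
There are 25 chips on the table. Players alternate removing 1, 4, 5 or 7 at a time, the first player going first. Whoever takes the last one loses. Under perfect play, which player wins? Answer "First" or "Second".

Second

Compute winning (W) and losing (L) positions by backward induction:
i:   0  1  2  3  4  5  6  7  8  9 10 11 12 13 14 15 16 17 18 19 20 21 22 23 24 25
     W  L  W  L  W  W  W  W  W  L  W  L  W  W  W  W  W  L  W  L  W  W  W  W  W  L
Position 25 is L, so the second player wins.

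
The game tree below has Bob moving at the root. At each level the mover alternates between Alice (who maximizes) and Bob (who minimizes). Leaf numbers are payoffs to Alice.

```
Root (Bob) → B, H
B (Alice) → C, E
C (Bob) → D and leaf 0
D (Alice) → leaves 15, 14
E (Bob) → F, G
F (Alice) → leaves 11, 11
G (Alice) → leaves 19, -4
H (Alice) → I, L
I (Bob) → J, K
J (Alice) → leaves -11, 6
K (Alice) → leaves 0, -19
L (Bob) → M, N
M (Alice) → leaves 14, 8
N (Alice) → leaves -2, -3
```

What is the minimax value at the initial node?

D (Alice): max(15, 14) = 15
C (Bob): min(15, 0) = 0
F (Alice): max(11, 11) = 11
G (Alice): max(19, -4) = 19
E (Bob): min(11, 19) = 11
B (Alice): max(0, 11) = 11
J (Alice): max(-11, 6) = 6
K (Alice): max(0, -19) = 0
I (Bob): min(6, 0) = 0
M (Alice): max(14, 8) = 14
N (Alice): max(-2, -3) = -2
L (Bob): min(14, -2) = -2
H (Alice): max(0, -2) = 0
Root (Bob): min(11, 0) = 0

0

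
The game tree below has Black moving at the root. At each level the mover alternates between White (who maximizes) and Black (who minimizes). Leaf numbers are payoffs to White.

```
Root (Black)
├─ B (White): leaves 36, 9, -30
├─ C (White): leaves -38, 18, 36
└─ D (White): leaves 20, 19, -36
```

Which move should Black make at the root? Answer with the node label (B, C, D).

D

B (White): max(36, 9, -30) = 36
C (White): max(-38, 18, 36) = 36
D (White): max(20, 19, -36) = 20
Root (Black): min(36, 36, 20) = 20
Black picks the child with the lowest value: D (value 20).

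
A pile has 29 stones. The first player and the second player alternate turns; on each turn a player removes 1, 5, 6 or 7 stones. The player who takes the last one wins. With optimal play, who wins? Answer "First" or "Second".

Compute winning (W) and losing (L) positions by backward induction:
i:   0  1  2  3  4  5  6  7  8  9 10 11 12 13 14 15 16 17 18 19 20 21 22 23 24 25 26 27 28 29
     L  W  L  W  L  W  W  W  W  W  W  W  L  W  L  W  L  W  W  W  W  W  W  W  L  W  L  W  L  W
Position 29 is W, so the first player wins.

First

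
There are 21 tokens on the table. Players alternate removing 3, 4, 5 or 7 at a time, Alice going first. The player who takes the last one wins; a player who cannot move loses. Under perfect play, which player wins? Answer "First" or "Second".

Second

W/L table (W = player to move can force a win):
i:   0  1  2  3  4  5  6  7  8  9 10 11 12 13 14 15 16 17 18 19 20 21
     L  L  L  W  W  W  W  W  W  W  L  L  L  W  W  W  W  W  W  W  L  L
Position 21 is L, so the second player wins.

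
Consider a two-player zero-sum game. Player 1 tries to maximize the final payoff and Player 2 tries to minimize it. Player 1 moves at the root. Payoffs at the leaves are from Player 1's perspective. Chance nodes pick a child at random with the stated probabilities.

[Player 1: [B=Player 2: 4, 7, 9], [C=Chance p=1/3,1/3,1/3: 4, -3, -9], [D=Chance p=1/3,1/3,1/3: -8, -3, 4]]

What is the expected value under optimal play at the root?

4

B (Player 2): min(4, 7, 9) = 4
C (Chance): 1/3·4 + 1/3·-3 + 1/3·-9 = -2.67
D (Chance): 1/3·-8 + 1/3·-3 + 1/3·4 = -2.33
Root (Player 1): max(4, -2.67, -2.33) = 4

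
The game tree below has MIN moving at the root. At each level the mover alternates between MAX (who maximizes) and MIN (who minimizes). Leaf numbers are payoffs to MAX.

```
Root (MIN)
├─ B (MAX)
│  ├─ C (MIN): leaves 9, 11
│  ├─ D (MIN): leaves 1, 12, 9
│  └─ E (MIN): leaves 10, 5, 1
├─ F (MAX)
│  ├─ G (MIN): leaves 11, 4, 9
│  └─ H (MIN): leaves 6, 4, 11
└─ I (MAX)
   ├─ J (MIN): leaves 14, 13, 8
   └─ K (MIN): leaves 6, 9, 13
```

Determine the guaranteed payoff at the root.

C (MIN): min(9, 11) = 9
D (MIN): min(1, 12, 9) = 1
E (MIN): min(10, 5, 1) = 1
B (MAX): max(9, 1, 1) = 9
G (MIN): min(11, 4, 9) = 4
H (MIN): min(6, 4, 11) = 4
F (MAX): max(4, 4) = 4
J (MIN): min(14, 13, 8) = 8
K (MIN): min(6, 9, 13) = 6
I (MAX): max(8, 6) = 8
Root (MIN): min(9, 4, 8) = 4

4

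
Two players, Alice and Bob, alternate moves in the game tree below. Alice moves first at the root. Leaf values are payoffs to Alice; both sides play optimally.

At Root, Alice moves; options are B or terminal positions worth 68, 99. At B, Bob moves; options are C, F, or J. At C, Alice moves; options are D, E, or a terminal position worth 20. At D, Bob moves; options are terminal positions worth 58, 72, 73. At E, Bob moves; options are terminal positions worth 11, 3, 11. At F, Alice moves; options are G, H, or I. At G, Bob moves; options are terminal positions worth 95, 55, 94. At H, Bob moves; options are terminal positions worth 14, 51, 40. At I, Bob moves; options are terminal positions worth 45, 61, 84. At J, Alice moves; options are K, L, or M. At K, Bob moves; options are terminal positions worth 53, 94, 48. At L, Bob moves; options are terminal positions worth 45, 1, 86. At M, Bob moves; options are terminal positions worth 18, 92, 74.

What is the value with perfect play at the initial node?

99

D (Bob): min(58, 72, 73) = 58
E (Bob): min(11, 3, 11) = 3
C (Alice): max(58, 3, 20) = 58
G (Bob): min(95, 55, 94) = 55
H (Bob): min(14, 51, 40) = 14
I (Bob): min(45, 61, 84) = 45
F (Alice): max(55, 14, 45) = 55
K (Bob): min(53, 94, 48) = 48
L (Bob): min(45, 1, 86) = 1
M (Bob): min(18, 92, 74) = 18
J (Alice): max(48, 1, 18) = 48
B (Bob): min(58, 55, 48) = 48
Root (Alice): max(48, 68, 99) = 99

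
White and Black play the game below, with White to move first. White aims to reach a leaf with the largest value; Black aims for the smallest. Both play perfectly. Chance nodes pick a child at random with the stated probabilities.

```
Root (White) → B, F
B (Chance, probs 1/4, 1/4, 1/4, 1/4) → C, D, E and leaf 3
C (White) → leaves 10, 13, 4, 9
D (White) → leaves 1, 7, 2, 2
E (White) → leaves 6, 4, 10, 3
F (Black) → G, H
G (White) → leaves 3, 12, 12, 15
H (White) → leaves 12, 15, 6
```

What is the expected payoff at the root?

15

C (White): max(10, 13, 4, 9) = 13
D (White): max(1, 7, 2, 2) = 7
E (White): max(6, 4, 10, 3) = 10
B (Chance): 1/4·13 + 1/4·7 + 1/4·10 + 1/4·3 = 8.25
G (White): max(3, 12, 12, 15) = 15
H (White): max(12, 15, 6) = 15
F (Black): min(15, 15) = 15
Root (White): max(8.25, 15) = 15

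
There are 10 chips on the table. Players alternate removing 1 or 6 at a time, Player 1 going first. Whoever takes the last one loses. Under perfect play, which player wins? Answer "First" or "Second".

Second

Mark each pile size as W (mover wins) or L (mover loses):
i:   0  1  2  3  4  5  6  7  8  9 10
     W  L  W  L  W  L  W  W  L  W  L
Position 10 is L, so the second player wins.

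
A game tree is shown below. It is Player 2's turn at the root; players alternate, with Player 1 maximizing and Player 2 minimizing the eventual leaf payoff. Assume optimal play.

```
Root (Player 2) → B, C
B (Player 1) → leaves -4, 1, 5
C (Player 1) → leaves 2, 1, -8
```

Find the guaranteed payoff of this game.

2

B (Player 1): max(-4, 1, 5) = 5
C (Player 1): max(2, 1, -8) = 2
Root (Player 2): min(5, 2) = 2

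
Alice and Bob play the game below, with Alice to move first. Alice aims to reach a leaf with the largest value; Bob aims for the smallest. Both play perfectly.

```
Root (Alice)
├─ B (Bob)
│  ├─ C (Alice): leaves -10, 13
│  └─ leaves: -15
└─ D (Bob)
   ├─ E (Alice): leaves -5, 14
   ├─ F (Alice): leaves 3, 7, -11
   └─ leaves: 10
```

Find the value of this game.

7

C (Alice): max(-10, 13) = 13
B (Bob): min(13, -15) = -15
E (Alice): max(-5, 14) = 14
F (Alice): max(3, 7, -11) = 7
D (Bob): min(14, 7, 10) = 7
Root (Alice): max(-15, 7) = 7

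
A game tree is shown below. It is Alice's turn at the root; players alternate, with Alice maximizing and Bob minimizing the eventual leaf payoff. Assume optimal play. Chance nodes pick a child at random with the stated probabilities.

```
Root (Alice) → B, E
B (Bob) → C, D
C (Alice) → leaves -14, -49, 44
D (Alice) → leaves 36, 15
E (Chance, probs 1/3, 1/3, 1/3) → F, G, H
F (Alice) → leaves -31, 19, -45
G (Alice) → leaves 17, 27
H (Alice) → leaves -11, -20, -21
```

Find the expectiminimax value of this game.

36

C (Alice): max(-14, -49, 44) = 44
D (Alice): max(36, 15) = 36
B (Bob): min(44, 36) = 36
F (Alice): max(-31, 19, -45) = 19
G (Alice): max(17, 27) = 27
H (Alice): max(-11, -20, -21) = -11
E (Chance): 1/3·19 + 1/3·27 + 1/3·-11 = 11.67
Root (Alice): max(36, 11.67) = 36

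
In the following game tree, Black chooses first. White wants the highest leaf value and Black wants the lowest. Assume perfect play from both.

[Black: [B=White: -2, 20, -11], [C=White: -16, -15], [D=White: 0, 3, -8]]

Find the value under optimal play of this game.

B (White): max(-2, 20, -11) = 20
C (White): max(-16, -15) = -15
D (White): max(0, 3, -8) = 3
Root (Black): min(20, -15, 3) = -15

-15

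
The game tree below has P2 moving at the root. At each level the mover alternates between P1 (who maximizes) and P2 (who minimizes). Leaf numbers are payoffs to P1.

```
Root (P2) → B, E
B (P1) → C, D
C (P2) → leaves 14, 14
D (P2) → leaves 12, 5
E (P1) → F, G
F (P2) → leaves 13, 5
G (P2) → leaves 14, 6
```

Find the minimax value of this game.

C (P2): min(14, 14) = 14
D (P2): min(12, 5) = 5
B (P1): max(14, 5) = 14
F (P2): min(13, 5) = 5
G (P2): min(14, 6) = 6
E (P1): max(5, 6) = 6
Root (P2): min(14, 6) = 6

6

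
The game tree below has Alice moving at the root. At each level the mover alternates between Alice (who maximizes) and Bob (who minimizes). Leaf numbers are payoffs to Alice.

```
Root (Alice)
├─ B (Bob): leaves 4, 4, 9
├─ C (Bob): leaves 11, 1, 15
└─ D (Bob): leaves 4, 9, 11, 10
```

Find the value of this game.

B (Bob): min(4, 4, 9) = 4
C (Bob): min(11, 1, 15) = 1
D (Bob): min(4, 9, 11, 10) = 4
Root (Alice): max(4, 1, 4) = 4

4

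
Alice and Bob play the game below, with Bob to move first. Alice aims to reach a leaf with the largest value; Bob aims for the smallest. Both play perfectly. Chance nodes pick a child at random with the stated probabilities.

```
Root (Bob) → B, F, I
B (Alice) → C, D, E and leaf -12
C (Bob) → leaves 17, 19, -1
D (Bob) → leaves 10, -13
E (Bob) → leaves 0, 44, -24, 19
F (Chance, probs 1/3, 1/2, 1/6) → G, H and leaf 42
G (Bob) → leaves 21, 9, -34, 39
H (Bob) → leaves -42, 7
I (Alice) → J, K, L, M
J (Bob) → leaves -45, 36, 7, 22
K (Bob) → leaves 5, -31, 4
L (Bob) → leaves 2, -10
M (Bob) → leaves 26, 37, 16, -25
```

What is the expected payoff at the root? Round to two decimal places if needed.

-25.33

C (Bob): min(17, 19, -1) = -1
D (Bob): min(10, -13) = -13
E (Bob): min(0, 44, -24, 19) = -24
B (Alice): max(-1, -13, -24, -12) = -1
G (Bob): min(21, 9, -34, 39) = -34
H (Bob): min(-42, 7) = -42
F (Chance): 1/3·-34 + 1/2·-42 + 1/6·42 = -25.33
J (Bob): min(-45, 36, 7, 22) = -45
K (Bob): min(5, -31, 4) = -31
L (Bob): min(2, -10) = -10
M (Bob): min(26, 37, 16, -25) = -25
I (Alice): max(-45, -31, -10, -25) = -10
Root (Bob): min(-1, -25.33, -10) = -25.33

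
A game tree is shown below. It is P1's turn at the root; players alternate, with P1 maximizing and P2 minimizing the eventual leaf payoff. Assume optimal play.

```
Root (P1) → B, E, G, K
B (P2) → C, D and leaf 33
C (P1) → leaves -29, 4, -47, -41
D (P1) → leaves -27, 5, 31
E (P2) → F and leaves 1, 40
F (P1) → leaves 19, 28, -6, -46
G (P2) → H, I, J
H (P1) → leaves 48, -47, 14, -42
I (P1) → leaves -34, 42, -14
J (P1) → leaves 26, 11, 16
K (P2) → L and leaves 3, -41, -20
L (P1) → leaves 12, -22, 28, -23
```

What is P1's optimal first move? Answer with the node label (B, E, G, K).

G

C (P1): max(-29, 4, -47, -41) = 4
D (P1): max(-27, 5, 31) = 31
B (P2): min(4, 31, 33) = 4
F (P1): max(19, 28, -6, -46) = 28
E (P2): min(28, 1, 40) = 1
H (P1): max(48, -47, 14, -42) = 48
I (P1): max(-34, 42, -14) = 42
J (P1): max(26, 11, 16) = 26
G (P2): min(48, 42, 26) = 26
L (P1): max(12, -22, 28, -23) = 28
K (P2): min(28, 3, -41, -20) = -41
Root (P1): max(4, 1, 26, -41) = 26
P1 picks the child with the highest value: G (value 26).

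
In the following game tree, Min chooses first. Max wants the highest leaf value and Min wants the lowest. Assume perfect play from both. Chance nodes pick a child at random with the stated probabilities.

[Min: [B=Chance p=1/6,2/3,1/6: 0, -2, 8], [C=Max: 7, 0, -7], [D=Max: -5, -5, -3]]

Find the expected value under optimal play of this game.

-3

B (Chance): 1/6·0 + 2/3·-2 + 1/6·8 = 0
C (Max): max(7, 0, -7) = 7
D (Max): max(-5, -5, -3) = -3
Root (Min): min(0, 7, -3) = -3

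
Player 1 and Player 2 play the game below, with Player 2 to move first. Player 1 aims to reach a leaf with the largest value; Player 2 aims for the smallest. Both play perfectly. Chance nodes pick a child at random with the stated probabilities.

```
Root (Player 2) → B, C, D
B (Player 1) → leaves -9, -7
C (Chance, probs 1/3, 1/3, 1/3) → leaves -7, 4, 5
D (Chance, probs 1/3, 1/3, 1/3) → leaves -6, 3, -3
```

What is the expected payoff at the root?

B (Player 1): max(-9, -7) = -7
C (Chance): 1/3·-7 + 1/3·4 + 1/3·5 = 0.67
D (Chance): 1/3·-6 + 1/3·3 + 1/3·-3 = -2
Root (Player 2): min(-7, 0.67, -2) = -7

-7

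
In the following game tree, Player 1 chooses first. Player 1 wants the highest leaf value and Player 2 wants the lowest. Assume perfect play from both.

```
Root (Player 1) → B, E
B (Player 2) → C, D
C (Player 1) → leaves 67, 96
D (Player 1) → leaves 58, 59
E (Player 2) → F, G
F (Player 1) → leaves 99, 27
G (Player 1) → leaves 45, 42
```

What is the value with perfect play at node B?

C: max(67, 96) = 96
D: max(58, 59) = 59
B: min(96, 59) = 59

59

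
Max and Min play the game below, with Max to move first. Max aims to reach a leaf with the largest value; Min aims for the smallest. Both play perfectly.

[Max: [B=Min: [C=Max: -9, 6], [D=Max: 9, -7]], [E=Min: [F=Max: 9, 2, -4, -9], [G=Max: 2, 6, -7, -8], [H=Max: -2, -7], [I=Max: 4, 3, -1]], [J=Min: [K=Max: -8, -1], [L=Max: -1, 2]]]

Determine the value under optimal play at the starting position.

C (Max): max(-9, 6) = 6
D (Max): max(9, -7) = 9
B (Min): min(6, 9) = 6
F (Max): max(9, 2, -4, -9) = 9
G (Max): max(2, 6, -7, -8) = 6
H (Max): max(-2, -7) = -2
I (Max): max(4, 3, -1) = 4
E (Min): min(9, 6, -2, 4) = -2
K (Max): max(-8, -1) = -1
L (Max): max(-1, 2) = 2
J (Min): min(-1, 2) = -1
Root (Max): max(6, -2, -1) = 6

6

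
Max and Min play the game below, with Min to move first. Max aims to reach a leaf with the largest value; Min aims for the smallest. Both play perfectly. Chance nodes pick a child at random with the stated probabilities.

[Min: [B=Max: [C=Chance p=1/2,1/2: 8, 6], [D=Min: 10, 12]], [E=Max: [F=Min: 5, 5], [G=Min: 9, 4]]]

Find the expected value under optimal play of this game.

5

C (Chance): 1/2·8 + 1/2·6 = 7
D (Min): min(10, 12) = 10
B (Max): max(7, 10) = 10
F (Min): min(5, 5) = 5
G (Min): min(9, 4) = 4
E (Max): max(5, 4) = 5
Root (Min): min(10, 5) = 5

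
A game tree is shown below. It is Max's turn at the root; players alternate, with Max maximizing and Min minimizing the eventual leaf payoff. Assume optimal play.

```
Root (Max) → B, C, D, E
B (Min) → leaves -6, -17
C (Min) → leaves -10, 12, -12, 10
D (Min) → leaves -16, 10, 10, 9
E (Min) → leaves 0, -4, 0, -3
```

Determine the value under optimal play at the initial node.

B (Min): min(-6, -17) = -17
C (Min): min(-10, 12, -12, 10) = -12
D (Min): min(-16, 10, 10, 9) = -16
E (Min): min(0, -4, 0, -3) = -4
Root (Max): max(-17, -12, -16, -4) = -4

-4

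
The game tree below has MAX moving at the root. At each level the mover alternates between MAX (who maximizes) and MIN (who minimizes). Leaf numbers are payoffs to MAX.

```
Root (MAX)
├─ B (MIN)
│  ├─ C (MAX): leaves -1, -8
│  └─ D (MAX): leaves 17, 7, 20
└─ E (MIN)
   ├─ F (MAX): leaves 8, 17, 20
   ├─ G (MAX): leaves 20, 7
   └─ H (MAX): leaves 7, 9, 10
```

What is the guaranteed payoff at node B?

-1

C: max(-1, -8) = -1
D: max(17, 7, 20) = 20
B: min(-1, 20) = -1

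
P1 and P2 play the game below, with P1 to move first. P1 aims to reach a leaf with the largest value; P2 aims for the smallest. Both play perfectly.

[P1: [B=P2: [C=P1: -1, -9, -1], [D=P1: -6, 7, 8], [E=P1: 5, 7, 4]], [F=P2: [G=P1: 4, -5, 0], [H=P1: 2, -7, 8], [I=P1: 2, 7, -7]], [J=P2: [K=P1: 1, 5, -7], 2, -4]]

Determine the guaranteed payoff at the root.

4

C (P1): max(-1, -9, -1) = -1
D (P1): max(-6, 7, 8) = 8
E (P1): max(5, 7, 4) = 7
B (P2): min(-1, 8, 7) = -1
G (P1): max(4, -5, 0) = 4
H (P1): max(2, -7, 8) = 8
I (P1): max(2, 7, -7) = 7
F (P2): min(4, 8, 7) = 4
K (P1): max(1, 5, -7) = 5
J (P2): min(5, 2, -4) = -4
Root (P1): max(-1, 4, -4) = 4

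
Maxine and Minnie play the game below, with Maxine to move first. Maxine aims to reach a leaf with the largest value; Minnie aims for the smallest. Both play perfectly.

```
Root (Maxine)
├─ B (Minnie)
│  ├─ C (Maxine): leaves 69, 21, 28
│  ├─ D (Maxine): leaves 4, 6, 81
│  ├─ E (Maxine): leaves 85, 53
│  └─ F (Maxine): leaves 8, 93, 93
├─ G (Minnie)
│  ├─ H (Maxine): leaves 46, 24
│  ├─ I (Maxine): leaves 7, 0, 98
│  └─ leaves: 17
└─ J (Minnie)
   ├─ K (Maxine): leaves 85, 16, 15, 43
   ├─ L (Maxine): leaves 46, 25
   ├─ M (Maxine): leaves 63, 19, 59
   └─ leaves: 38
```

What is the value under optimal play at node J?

38

K: max(85, 16, 15, 43) = 85
L: max(46, 25) = 46
M: max(63, 19, 59) = 63
J: min(85, 46, 63, 38) = 38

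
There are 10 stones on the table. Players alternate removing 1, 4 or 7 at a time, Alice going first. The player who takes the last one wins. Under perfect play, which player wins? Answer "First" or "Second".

W/L table (W = player to move can force a win):
i:   0  1  2  3  4  5  6  7  8  9 10
     L  W  L  W  W  L  W  W  L  W  L
Position 10 is L, so the second player wins.

Second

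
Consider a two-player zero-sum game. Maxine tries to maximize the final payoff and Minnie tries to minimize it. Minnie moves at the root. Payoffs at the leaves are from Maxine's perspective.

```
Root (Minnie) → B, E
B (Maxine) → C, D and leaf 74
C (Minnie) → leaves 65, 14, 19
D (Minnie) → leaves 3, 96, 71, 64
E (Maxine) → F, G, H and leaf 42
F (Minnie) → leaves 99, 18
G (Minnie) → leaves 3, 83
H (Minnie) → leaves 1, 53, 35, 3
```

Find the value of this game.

42

C (Minnie): min(65, 14, 19) = 14
D (Minnie): min(3, 96, 71, 64) = 3
B (Maxine): max(14, 3, 74) = 74
F (Minnie): min(99, 18) = 18
G (Minnie): min(3, 83) = 3
H (Minnie): min(1, 53, 35, 3) = 1
E (Maxine): max(18, 3, 1, 42) = 42
Root (Minnie): min(74, 42) = 42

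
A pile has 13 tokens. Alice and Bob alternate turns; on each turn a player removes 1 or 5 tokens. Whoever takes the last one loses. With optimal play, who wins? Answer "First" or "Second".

W/L table (W = player to move can force a win):
i:   0  1  2  3  4  5  6  7  8  9 10 11 12 13
     W  L  W  L  W  L  W  L  W  L  W  L  W  L
Position 13 is L, so the second player wins.

Second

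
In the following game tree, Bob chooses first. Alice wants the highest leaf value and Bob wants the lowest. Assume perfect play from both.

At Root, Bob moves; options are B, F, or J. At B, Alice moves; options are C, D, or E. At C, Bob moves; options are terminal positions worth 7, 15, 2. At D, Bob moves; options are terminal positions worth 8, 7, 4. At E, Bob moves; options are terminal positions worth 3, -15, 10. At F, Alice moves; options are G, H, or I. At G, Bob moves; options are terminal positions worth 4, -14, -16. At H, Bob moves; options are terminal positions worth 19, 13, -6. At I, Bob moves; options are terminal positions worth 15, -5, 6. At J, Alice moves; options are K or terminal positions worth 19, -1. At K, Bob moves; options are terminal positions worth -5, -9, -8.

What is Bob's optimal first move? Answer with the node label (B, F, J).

C (Bob): min(7, 15, 2) = 2
D (Bob): min(8, 7, 4) = 4
E (Bob): min(3, -15, 10) = -15
B (Alice): max(2, 4, -15) = 4
G (Bob): min(4, -14, -16) = -16
H (Bob): min(19, 13, -6) = -6
I (Bob): min(15, -5, 6) = -5
F (Alice): max(-16, -6, -5) = -5
K (Bob): min(-5, -9, -8) = -9
J (Alice): max(-9, 19, -1) = 19
Root (Bob): min(4, -5, 19) = -5
Bob picks the child with the lowest value: F (value -5).

F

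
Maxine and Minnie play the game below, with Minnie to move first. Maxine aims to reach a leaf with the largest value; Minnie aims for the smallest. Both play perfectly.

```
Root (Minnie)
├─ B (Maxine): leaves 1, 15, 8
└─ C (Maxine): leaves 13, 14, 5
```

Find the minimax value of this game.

B (Maxine): max(1, 15, 8) = 15
C (Maxine): max(13, 14, 5) = 14
Root (Minnie): min(15, 14) = 14

14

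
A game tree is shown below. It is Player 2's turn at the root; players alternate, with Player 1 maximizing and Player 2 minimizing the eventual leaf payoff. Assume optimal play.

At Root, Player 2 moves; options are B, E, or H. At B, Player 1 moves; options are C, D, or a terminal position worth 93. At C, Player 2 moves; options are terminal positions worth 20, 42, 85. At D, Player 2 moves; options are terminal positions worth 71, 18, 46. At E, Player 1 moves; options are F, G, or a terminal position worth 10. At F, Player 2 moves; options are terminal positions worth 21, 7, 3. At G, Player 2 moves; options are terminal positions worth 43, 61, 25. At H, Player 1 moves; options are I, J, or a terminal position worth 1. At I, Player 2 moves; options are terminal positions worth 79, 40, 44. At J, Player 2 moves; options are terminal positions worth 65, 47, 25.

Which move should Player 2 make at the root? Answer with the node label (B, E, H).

C (Player 2): min(20, 42, 85) = 20
D (Player 2): min(71, 18, 46) = 18
B (Player 1): max(20, 18, 93) = 93
F (Player 2): min(21, 7, 3) = 3
G (Player 2): min(43, 61, 25) = 25
E (Player 1): max(3, 25, 10) = 25
I (Player 2): min(79, 40, 44) = 40
J (Player 2): min(65, 47, 25) = 25
H (Player 1): max(40, 25, 1) = 40
Root (Player 2): min(93, 25, 40) = 25
Player 2 picks the child with the lowest value: E (value 25).

E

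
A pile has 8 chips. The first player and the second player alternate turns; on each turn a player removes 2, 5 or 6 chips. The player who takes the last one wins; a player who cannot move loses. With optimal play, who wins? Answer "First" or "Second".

Mark each pile size as W (mover wins) or L (mover loses):
i:   0  1  2  3  4  5  6  7  8
     L  L  W  W  L  W  W  W  L
Position 8 is L, so the second player wins.

Second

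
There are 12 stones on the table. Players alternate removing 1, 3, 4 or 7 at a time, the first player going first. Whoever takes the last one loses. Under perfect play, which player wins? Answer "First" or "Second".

Positions where the player to move wins (W) vs loses (L):
i:   0  1  2  3  4  5  6  7  8  9 10 11 12
     W  L  W  L  W  W  W  W  W  L  W  L  W
Position 12 is W, so the first player wins.

First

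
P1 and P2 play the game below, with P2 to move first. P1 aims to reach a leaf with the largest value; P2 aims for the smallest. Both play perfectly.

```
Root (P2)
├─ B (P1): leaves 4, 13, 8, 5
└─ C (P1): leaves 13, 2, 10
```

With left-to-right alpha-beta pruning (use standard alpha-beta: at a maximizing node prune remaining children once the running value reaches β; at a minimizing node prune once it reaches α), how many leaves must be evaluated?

B [α=-∞,β=+∞]: v=13
C [α=-∞,β=13]: v=13 after child 1 ≥ β → β-cutoff, skip 2
Root [α=-∞,β=+∞]: v=13
Leaves evaluated: 5 of 7.

5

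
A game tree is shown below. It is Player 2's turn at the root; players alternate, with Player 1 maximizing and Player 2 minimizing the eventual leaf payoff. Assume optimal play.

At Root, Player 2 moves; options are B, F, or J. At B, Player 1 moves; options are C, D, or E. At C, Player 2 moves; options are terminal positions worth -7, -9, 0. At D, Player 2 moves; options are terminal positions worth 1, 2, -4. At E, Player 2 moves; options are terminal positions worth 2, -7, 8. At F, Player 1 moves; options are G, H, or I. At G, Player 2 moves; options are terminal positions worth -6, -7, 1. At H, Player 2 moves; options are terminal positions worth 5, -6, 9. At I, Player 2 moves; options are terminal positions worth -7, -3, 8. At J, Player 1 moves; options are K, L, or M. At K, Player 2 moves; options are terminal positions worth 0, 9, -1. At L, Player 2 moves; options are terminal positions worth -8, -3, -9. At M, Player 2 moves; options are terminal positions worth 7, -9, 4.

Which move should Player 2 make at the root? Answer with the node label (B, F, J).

C (Player 2): min(-7, -9, 0) = -9
D (Player 2): min(1, 2, -4) = -4
E (Player 2): min(2, -7, 8) = -7
B (Player 1): max(-9, -4, -7) = -4
G (Player 2): min(-6, -7, 1) = -7
H (Player 2): min(5, -6, 9) = -6
I (Player 2): min(-7, -3, 8) = -7
F (Player 1): max(-7, -6, -7) = -6
K (Player 2): min(0, 9, -1) = -1
L (Player 2): min(-8, -3, -9) = -9
M (Player 2): min(7, -9, 4) = -9
J (Player 1): max(-1, -9, -9) = -1
Root (Player 2): min(-4, -6, -1) = -6
Player 2 picks the child with the lowest value: F (value -6).

F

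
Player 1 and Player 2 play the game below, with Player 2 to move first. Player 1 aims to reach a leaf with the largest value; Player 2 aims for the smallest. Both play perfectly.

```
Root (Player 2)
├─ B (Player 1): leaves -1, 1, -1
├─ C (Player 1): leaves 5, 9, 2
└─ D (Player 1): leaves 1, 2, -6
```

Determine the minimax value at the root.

1

B (Player 1): max(-1, 1, -1) = 1
C (Player 1): max(5, 9, 2) = 9
D (Player 1): max(1, 2, -6) = 2
Root (Player 2): min(1, 9, 2) = 1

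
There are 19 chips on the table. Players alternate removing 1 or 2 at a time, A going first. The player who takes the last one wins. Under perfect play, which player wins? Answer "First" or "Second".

W/L table (W = player to move can force a win):
i:   0  1  2  3  4  5  6  7  8  9 10 11 12 13 14 15 16 17 18 19
     L  W  W  L  W  W  L  W  W  L  W  W  L  W  W  L  W  W  L  W
Position 19 is W, so the first player wins.

First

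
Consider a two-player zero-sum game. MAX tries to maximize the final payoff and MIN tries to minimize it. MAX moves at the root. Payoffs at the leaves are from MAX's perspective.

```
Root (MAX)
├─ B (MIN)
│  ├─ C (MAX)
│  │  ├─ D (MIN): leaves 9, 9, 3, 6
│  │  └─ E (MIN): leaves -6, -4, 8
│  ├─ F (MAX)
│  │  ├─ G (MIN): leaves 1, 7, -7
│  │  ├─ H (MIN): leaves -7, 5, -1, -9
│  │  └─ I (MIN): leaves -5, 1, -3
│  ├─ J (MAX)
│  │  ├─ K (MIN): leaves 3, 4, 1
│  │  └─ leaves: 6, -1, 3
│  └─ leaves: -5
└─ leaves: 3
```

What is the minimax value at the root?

D (MIN): min(9, 9, 3, 6) = 3
E (MIN): min(-6, -4, 8) = -6
C (MAX): max(3, -6) = 3
G (MIN): min(1, 7, -7) = -7
H (MIN): min(-7, 5, -1, -9) = -9
I (MIN): min(-5, 1, -3) = -5
F (MAX): max(-7, -9, -5) = -5
K (MIN): min(3, 4, 1) = 1
J (MAX): max(1, 6, -1, 3) = 6
B (MIN): min(3, -5, 6, -5) = -5
Root (MAX): max(-5, 3) = 3

3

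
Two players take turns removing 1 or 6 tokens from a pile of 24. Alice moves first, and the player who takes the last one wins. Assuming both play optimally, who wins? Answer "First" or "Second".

First

i:   0  1  2  3  4  5  6  7  8  9 10 11 12 13 14 15 16 17 18 19 20 21 22 23 24
     L  W  L  W  L  W  W  L  W  L  W  L  W  W  L  W  L  W  L  W  W  L  W  L  W
Position 24 is W, so the first player wins.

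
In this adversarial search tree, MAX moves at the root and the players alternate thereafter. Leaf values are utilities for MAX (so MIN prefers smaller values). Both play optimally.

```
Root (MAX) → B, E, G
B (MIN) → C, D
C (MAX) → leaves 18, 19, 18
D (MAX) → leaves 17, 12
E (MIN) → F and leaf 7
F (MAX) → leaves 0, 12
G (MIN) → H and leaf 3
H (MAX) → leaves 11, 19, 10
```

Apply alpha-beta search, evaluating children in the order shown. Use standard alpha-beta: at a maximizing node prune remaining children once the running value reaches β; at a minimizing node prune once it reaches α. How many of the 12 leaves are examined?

11

C [α=-∞,β=+∞]: v=19
D [α=-∞,β=19]: v=17
B [α=-∞,β=+∞]: v=17
F [α=17,β=+∞]: v=12
E [α=17,β=+∞]: v=12 after child 1 ≤ α → α-cutoff, skip 1
H [α=17,β=+∞]: v=19
G [α=17,β=+∞]: v=3
Root [α=-∞,β=+∞]: v=17
Leaves evaluated: 11 of 12.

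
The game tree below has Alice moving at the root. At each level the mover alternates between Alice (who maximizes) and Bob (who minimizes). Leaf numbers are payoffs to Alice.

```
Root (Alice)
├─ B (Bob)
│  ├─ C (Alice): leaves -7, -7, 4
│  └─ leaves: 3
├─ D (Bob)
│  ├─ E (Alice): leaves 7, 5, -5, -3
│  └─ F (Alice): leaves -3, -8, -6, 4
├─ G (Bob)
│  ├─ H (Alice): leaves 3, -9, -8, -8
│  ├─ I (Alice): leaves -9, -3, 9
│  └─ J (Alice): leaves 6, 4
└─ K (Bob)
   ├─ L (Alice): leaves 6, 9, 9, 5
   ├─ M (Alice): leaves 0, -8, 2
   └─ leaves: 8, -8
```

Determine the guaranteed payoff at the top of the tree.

C (Alice): max(-7, -7, 4) = 4
B (Bob): min(4, 3) = 3
E (Alice): max(7, 5, -5, -3) = 7
F (Alice): max(-3, -8, -6, 4) = 4
D (Bob): min(7, 4) = 4
H (Alice): max(3, -9, -8, -8) = 3
I (Alice): max(-9, -3, 9) = 9
J (Alice): max(6, 4) = 6
G (Bob): min(3, 9, 6) = 3
L (Alice): max(6, 9, 9, 5) = 9
M (Alice): max(0, -8, 2) = 2
K (Bob): min(9, 2, 8, -8) = -8
Root (Alice): max(3, 4, 3, -8) = 4

4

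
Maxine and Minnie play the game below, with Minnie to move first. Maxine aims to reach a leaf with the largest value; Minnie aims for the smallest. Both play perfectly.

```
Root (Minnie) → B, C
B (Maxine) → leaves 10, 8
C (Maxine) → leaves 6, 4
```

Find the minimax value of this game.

6

B (Maxine): max(10, 8) = 10
C (Maxine): max(6, 4) = 6
Root (Minnie): min(10, 6) = 6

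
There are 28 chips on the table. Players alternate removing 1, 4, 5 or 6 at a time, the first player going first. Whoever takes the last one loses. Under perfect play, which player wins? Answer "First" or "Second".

Compute winning (W) and losing (L) positions by backward induction:
i:   0  1  2  3  4  5  6  7  8  9 10 11 12 13 14 15 16 17 18 19 20 21 22 23 24 25 26 27 28
     W  L  W  L  W  W  W  W  W  W  L  W  L  W  W  W  W  W  W  L  W  L  W  W  W  W  W  W  L
Position 28 is L, so the second player wins.

Second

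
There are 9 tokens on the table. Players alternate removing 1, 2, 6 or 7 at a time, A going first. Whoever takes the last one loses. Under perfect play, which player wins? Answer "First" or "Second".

Second

i:   0  1  2  3  4  5  6  7  8  9
     W  L  W  W  L  W  W  W  W  L
Position 9 is L, so the second player wins.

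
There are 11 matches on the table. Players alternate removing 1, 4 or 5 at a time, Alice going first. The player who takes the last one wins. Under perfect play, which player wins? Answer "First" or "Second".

First

Compute winning (W) and losing (L) positions by backward induction:
i:   0  1  2  3  4  5  6  7  8  9 10 11
     L  W  L  W  W  W  W  W  L  W  L  W
Position 11 is W, so the first player wins.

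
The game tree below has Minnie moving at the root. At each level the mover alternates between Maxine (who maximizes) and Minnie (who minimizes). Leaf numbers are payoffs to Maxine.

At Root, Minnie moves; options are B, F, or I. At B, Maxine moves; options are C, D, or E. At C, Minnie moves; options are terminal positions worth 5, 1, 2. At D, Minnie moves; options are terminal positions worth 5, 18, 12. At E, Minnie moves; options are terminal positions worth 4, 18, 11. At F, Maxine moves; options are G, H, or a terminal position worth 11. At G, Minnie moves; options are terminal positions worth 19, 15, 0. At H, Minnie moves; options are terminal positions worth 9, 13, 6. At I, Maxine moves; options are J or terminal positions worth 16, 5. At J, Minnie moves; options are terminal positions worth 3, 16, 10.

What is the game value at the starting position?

5

C (Minnie): min(5, 1, 2) = 1
D (Minnie): min(5, 18, 12) = 5
E (Minnie): min(4, 18, 11) = 4
B (Maxine): max(1, 5, 4) = 5
G (Minnie): min(19, 15, 0) = 0
H (Minnie): min(9, 13, 6) = 6
F (Maxine): max(0, 6, 11) = 11
J (Minnie): min(3, 16, 10) = 3
I (Maxine): max(3, 16, 5) = 16
Root (Minnie): min(5, 11, 16) = 5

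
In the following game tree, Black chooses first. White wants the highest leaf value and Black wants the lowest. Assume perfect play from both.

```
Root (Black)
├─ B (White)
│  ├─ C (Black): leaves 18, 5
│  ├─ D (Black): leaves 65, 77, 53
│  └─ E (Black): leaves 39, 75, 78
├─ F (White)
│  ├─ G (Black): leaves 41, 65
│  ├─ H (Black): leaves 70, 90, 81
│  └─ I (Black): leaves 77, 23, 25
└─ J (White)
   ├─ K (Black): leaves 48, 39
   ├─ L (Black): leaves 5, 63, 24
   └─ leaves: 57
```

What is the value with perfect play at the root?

53

C (Black): min(18, 5) = 5
D (Black): min(65, 77, 53) = 53
E (Black): min(39, 75, 78) = 39
B (White): max(5, 53, 39) = 53
G (Black): min(41, 65) = 41
H (Black): min(70, 90, 81) = 70
I (Black): min(77, 23, 25) = 23
F (White): max(41, 70, 23) = 70
K (Black): min(48, 39) = 39
L (Black): min(5, 63, 24) = 5
J (White): max(39, 5, 57) = 57
Root (Black): min(53, 70, 57) = 53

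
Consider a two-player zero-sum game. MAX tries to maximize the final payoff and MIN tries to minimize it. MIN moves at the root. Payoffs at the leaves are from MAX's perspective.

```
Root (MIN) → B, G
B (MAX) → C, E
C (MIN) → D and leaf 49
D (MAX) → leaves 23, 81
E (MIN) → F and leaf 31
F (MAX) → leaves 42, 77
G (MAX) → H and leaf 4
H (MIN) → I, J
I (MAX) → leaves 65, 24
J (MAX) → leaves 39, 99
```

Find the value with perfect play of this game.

49

D (MAX): max(23, 81) = 81
C (MIN): min(81, 49) = 49
F (MAX): max(42, 77) = 77
E (MIN): min(77, 31) = 31
B (MAX): max(49, 31) = 49
I (MAX): max(65, 24) = 65
J (MAX): max(39, 99) = 99
H (MIN): min(65, 99) = 65
G (MAX): max(65, 4) = 65
Root (MIN): min(49, 65) = 49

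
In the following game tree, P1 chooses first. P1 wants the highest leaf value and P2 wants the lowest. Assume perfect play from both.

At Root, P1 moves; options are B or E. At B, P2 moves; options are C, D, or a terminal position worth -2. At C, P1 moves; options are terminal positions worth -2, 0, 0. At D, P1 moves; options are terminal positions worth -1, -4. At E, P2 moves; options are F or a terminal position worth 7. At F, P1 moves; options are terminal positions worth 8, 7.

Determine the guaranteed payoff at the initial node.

7

C (P1): max(-2, 0, 0) = 0
D (P1): max(-1, -4) = -1
B (P2): min(0, -1, -2) = -2
F (P1): max(8, 7) = 8
E (P2): min(8, 7) = 7
Root (P1): max(-2, 7) = 7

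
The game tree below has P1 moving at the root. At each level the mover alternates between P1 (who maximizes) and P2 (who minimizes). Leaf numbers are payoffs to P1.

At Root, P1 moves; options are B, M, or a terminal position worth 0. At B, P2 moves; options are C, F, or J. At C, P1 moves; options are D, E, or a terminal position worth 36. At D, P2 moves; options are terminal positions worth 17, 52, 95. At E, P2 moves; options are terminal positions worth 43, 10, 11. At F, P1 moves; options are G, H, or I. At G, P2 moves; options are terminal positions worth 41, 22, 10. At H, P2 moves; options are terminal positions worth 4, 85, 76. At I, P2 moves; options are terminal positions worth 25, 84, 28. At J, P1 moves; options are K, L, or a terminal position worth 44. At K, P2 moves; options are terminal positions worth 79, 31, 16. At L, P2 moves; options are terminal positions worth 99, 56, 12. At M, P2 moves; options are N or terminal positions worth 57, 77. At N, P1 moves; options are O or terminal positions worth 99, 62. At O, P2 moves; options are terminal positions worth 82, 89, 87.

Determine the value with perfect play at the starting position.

D (P2): min(17, 52, 95) = 17
E (P2): min(43, 10, 11) = 10
C (P1): max(17, 10, 36) = 36
G (P2): min(41, 22, 10) = 10
H (P2): min(4, 85, 76) = 4
I (P2): min(25, 84, 28) = 25
F (P1): max(10, 4, 25) = 25
K (P2): min(79, 31, 16) = 16
L (P2): min(99, 56, 12) = 12
J (P1): max(16, 12, 44) = 44
B (P2): min(36, 25, 44) = 25
O (P2): min(82, 89, 87) = 82
N (P1): max(82, 99, 62) = 99
M (P2): min(99, 57, 77) = 57
Root (P1): max(25, 57, 0) = 57

57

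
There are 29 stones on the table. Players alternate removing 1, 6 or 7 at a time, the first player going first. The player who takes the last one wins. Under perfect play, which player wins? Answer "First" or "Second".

Compute winning (W) and losing (L) positions by backward induction:
i:   0  1  2  3  4  5  6  7  8  9 10 11 12 13 14 15 16 17 18 19 20 21 22 23 24 25 26 27 28 29
     L  W  L  W  L  W  W  W  W  W  W  W  L  W  L  W  L  W  W  W  W  W  W  W  L  W  L  W  L  W
Position 29 is W, so the first player wins.

First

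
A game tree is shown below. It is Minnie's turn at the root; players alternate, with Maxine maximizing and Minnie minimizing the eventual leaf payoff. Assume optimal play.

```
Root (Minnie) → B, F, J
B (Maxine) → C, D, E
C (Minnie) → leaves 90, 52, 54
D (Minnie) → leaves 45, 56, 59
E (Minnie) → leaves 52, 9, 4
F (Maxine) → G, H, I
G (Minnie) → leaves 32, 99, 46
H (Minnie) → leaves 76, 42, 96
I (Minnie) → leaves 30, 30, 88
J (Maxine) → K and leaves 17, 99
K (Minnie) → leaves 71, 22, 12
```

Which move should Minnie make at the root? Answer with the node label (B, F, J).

F

C (Minnie): min(90, 52, 54) = 52
D (Minnie): min(45, 56, 59) = 45
E (Minnie): min(52, 9, 4) = 4
B (Maxine): max(52, 45, 4) = 52
G (Minnie): min(32, 99, 46) = 32
H (Minnie): min(76, 42, 96) = 42
I (Minnie): min(30, 30, 88) = 30
F (Maxine): max(32, 42, 30) = 42
K (Minnie): min(71, 22, 12) = 12
J (Maxine): max(12, 17, 99) = 99
Root (Minnie): min(52, 42, 99) = 42
Minnie picks the child with the lowest value: F (value 42).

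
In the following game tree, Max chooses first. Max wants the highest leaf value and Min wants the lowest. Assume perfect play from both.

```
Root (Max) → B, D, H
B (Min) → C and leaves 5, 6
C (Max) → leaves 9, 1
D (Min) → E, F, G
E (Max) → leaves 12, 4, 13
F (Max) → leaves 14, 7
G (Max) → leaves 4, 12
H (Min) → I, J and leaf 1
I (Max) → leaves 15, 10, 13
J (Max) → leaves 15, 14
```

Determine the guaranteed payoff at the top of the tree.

12

C (Max): max(9, 1) = 9
B (Min): min(9, 5, 6) = 5
E (Max): max(12, 4, 13) = 13
F (Max): max(14, 7) = 14
G (Max): max(4, 12) = 12
D (Min): min(13, 14, 12) = 12
I (Max): max(15, 10, 13) = 15
J (Max): max(15, 14) = 15
H (Min): min(15, 15, 1) = 1
Root (Max): max(5, 12, 1) = 12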